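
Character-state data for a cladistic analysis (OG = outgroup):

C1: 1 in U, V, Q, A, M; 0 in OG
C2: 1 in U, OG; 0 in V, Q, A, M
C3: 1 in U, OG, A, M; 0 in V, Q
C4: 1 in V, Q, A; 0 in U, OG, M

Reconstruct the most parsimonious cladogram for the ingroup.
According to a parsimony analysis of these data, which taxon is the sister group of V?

Q

Character polarity is set by the outgroup: the derived state is whichever differs from the outgroup's state, so for C2, C3 the derived state is '0', and for the remaining characters it is '1'.
C1 (derived state '1') is shared by all ingroup taxa — unites the whole ingroup.
C2 (derived state '0') is shared by A, M, Q, and V — a synapomorphy uniting that clade.
Only Q and V show the derived state '0' for C3, supporting them as a clade.
C4 (derived state '1') is shared by A, Q, and V — a synapomorphy uniting that clade.
Most parsimonious ingroup topology: (U,((A,(Q,V)),M)).
V and Q form a cherry on this tree, so they are sister taxa.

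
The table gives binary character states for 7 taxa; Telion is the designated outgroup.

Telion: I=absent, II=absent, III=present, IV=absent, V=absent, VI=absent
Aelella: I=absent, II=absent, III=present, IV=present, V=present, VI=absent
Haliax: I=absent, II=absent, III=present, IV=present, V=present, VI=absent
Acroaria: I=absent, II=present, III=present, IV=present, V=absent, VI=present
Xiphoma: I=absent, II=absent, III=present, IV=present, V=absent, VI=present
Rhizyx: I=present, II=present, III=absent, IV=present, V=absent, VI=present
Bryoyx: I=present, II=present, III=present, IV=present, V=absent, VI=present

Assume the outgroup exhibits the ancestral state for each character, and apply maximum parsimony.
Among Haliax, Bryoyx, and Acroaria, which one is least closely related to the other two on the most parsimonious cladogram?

Haliax

Character polarity is set by the outgroup: the derived state is whichever differs from the outgroup's state, so for III the derived state is 'absent', and for the remaining characters it is 'present'.
I: derived state 'present' in Bryoyx and Rhizyx only — synapomorphy for {Bryoyx, Rhizyx}.
II (derived state 'present') is shared by Acroaria, Bryoyx, and Rhizyx — a synapomorphy uniting that clade.
III (derived state 'absent') is unique to Rhizyx (autapomorphy; uninformative for grouping).
IV (derived state 'present') is shared by all ingroup taxa — unites the whole ingroup.
Only Aelella and Haliax show the derived state 'present' for V, supporting them as a clade.
VI (derived state 'present') is shared by Acroaria, Bryoyx, Rhizyx, and Xiphoma — a synapomorphy uniting that clade.
Most parsimonious ingroup topology: ((Aelella,Haliax),((Acroaria,(Rhizyx,Bryoyx)),Xiphoma)).
Acroaria and Bryoyx share a more recent common ancestor with each other than either does with Haliax, so Haliax is the least closely related of the three.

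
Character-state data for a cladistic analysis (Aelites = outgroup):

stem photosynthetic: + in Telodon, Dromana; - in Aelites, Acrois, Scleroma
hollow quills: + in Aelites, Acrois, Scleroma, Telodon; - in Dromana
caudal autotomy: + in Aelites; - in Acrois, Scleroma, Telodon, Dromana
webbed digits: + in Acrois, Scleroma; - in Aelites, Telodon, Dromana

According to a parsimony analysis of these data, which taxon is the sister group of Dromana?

Telodon

Character polarity is set by the outgroup: the derived state is whichever differs from the outgroup's state, so for hollow quills, caudal autotomy the derived state is '-', and for the remaining characters it is '+'.
Only Dromana and Telodon show the derived state '+' for stem photosynthetic, supporting them as a clade.
hollow quills (derived state '-') is unique to Dromana (autapomorphy; uninformative for grouping).
caudal autotomy (derived state '-') is shared by all ingroup taxa — unites the whole ingroup.
webbed digits (derived state '+') is shared by Acrois and Scleroma — a synapomorphy uniting that clade.
Most parsimonious ingroup topology: ((Acrois,Scleroma),(Telodon,Dromana)).
Dromana and Telodon form a cherry on this tree, so they are sister taxa.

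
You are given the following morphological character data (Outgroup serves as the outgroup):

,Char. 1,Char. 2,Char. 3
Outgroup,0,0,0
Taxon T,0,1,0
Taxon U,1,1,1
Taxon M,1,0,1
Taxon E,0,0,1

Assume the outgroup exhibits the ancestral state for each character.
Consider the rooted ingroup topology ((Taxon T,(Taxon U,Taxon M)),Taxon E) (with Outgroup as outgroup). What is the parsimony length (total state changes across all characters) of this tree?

5

Map each character onto ((Taxon T,(Taxon U,Taxon M)),Taxon E) (rooted by Outgroup) and count the minimum state changes it requires (Fitch parsimony):
Char. 1: 1; Char. 2: 2; Char. 3: 2.
Total tree length = 5.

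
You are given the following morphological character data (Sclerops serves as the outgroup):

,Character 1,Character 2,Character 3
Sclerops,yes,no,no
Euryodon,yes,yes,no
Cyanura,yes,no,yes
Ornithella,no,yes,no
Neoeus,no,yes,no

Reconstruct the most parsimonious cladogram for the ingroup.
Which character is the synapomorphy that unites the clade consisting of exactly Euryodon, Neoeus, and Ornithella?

Character 2

Character polarity is set by the outgroup: the derived state is whichever differs from the outgroup's state, so for Character 1 the derived state is 'no', and for the remaining characters it is 'yes'.
Character 1: derived state 'no' in Neoeus and Ornithella only — synapomorphy for {Neoeus, Ornithella}.
Character 2 (derived state 'yes') is shared by Euryodon, Neoeus, and Ornithella — a synapomorphy uniting that clade.
Character 3 (derived state 'yes') is unique to Cyanura (autapomorphy; uninformative for grouping).
Most parsimonious ingroup topology: ((Euryodon,(Ornithella,Neoeus)),Cyanura).
The clade {Euryodon, Neoeus, Ornithella} is supported by Character 2: its derived state 'yes' occurs in exactly those taxa and in no other taxon (including the outgroup).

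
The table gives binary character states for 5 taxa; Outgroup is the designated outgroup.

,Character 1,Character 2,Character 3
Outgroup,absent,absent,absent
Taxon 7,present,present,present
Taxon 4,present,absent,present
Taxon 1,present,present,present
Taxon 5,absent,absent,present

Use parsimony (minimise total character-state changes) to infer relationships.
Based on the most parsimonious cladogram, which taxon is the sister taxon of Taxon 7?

The outgroup has state 'absent' for every character, so 'present' is the derived state throughout.
Character 1 (derived state 'present') is shared by Taxon 1, Taxon 4, and Taxon 7 — a synapomorphy uniting that clade.
Only Taxon 1 and Taxon 7 show the derived state 'present' for Character 2, supporting them as a clade.
All ingroup taxa share the derived state 'present' for Character 3; it defines the ingroup but does not resolve relationships within it.
Most parsimonious ingroup topology: (((Taxon 7,Taxon 1),Taxon 4),Taxon 5).
Taxon 7 and Taxon 1 form a cherry on this tree, so they are sister taxa.

Taxon 1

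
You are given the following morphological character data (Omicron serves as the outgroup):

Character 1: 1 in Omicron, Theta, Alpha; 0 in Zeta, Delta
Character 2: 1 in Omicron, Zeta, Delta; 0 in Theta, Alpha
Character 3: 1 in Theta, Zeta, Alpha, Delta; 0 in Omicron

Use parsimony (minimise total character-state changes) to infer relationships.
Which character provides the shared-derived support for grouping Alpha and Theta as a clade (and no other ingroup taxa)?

Character polarity is set by the outgroup: the derived state is whichever differs from the outgroup's state, so for Character 1, Character 2 the derived state is '0', and for the remaining characters it is '1'.
Character 1: derived state '0' in Delta and Zeta only — synapomorphy for {Delta, Zeta}.
Only Alpha and Theta show the derived state '0' for Character 2, supporting them as a clade.
Character 3 (derived state '1') is shared by all ingroup taxa — unites the whole ingroup.
Most parsimonious ingroup topology: ((Theta,Alpha),(Zeta,Delta)).
The clade {Alpha, Theta} is supported by Character 2: its derived state '0' occurs in exactly those taxa and in no other taxon (including the outgroup).

Character 2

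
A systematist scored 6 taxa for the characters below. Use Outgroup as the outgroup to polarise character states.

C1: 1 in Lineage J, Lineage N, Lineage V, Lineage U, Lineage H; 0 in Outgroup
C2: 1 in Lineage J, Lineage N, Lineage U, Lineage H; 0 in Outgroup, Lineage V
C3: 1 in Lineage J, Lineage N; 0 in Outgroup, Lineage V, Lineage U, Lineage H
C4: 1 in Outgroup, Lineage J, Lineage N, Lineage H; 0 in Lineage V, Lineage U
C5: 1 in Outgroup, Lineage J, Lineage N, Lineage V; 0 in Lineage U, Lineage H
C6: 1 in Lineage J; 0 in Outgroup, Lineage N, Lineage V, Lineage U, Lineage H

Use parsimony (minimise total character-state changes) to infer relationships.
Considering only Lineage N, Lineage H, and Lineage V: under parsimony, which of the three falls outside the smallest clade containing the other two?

Lineage V

Character polarity is set by the outgroup: the derived state is whichever differs from the outgroup's state, so for C4, C5 the derived state is '0', and for the remaining characters it is '1'.
All ingroup taxa share the derived state '1' for C1; it defines the ingroup but does not resolve relationships within it.
Only Lineage H, Lineage J, Lineage N, and Lineage U show the derived state '1' for C2, supporting them as a clade.
C3 (derived state '1') is shared by Lineage J and Lineage N — a synapomorphy uniting that clade.
C4 groups Lineage U and Lineage V, which is incompatible with the clades supported by the remaining characters; treating it as convergent (homoplasy) costs fewer steps than any alternative tree.
Only Lineage H and Lineage U show the derived state '0' for C5, supporting them as a clade.
C6: derived state '1' in Lineage J only — an autapomorphy, so it tells us nothing about relationships among taxa.
Most parsimonious ingroup topology: (((Lineage J,Lineage N),(Lineage U,Lineage H)),Lineage V).
Lineage H and Lineage N share a more recent common ancestor with each other than either does with Lineage V, so Lineage V is the least closely related of the three.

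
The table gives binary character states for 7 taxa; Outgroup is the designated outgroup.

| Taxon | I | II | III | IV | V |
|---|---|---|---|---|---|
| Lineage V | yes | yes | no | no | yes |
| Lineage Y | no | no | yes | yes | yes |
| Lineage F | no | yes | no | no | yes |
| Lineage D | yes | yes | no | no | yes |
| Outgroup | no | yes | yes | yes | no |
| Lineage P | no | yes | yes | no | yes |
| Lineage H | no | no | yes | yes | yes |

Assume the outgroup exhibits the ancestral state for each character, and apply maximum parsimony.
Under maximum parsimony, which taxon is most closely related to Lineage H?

Lineage Y

Character polarity is set by the outgroup: the derived state is whichever differs from the outgroup's state, so for II, III, IV the derived state is 'no', and for the remaining characters it is 'yes'.
I (derived state 'yes') is shared by Lineage D and Lineage V — a synapomorphy uniting that clade.
II (derived state 'no') is shared by Lineage H and Lineage Y — a synapomorphy uniting that clade.
III (derived state 'no') is shared by Lineage D, Lineage F, and Lineage V — a synapomorphy uniting that clade.
Only Lineage D, Lineage F, Lineage P, and Lineage V show the derived state 'no' for IV, supporting them as a clade.
V (derived state 'yes') is shared by all ingroup taxa — unites the whole ingroup.
Most parsimonious ingroup topology: ((Lineage Y,Lineage H),((Lineage F,(Lineage D,Lineage V)),Lineage P)).
Lineage H and Lineage Y form a cherry on this tree, so they are sister taxa.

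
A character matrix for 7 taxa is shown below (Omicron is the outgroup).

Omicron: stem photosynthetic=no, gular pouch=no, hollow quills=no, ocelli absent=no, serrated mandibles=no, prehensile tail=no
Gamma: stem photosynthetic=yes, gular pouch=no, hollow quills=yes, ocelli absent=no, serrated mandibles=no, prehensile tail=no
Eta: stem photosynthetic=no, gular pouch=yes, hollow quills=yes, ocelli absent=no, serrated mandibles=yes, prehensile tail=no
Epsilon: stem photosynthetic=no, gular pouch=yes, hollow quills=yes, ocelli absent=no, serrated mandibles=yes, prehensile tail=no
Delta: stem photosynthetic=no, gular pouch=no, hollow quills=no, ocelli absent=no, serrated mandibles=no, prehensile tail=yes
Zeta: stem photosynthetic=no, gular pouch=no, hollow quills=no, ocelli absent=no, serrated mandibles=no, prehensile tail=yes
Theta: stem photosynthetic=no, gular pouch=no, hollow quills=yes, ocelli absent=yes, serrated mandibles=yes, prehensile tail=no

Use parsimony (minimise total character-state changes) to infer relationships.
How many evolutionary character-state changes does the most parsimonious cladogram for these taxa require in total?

6

The outgroup has state 'no' for every character, so 'yes' is the derived state throughout.
stem photosynthetic (derived state 'yes') is unique to Gamma (autapomorphy; uninformative for grouping).
gular pouch (derived state 'yes') is shared by Epsilon and Eta — a synapomorphy uniting that clade.
Only Epsilon, Eta, Gamma, and Theta show the derived state 'yes' for hollow quills, supporting them as a clade.
ocelli absent (derived state 'yes') is unique to Theta (autapomorphy; uninformative for grouping).
serrated mandibles (derived state 'yes') is shared by Epsilon, Eta, and Theta — a synapomorphy uniting that clade.
Only Delta and Zeta show the derived state 'yes' for prehensile tail, supporting them as a clade.
Most parsimonious ingroup topology: ((Gamma,((Eta,Epsilon),Theta)),(Delta,Zeta)).
Changes per character on this tree: stem photosynthetic: 1; gular pouch: 1; hollow quills: 1; ocelli absent: 1; serrated mandibles: 1; prehensile tail: 1.
Total = 6.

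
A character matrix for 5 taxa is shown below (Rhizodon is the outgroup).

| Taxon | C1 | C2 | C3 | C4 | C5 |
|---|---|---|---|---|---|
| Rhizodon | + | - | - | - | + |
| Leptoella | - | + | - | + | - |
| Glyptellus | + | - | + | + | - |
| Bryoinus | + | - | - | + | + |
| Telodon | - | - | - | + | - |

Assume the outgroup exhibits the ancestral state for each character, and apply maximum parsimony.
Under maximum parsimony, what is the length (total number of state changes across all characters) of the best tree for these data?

5

Character polarity is set by the outgroup: the derived state is whichever differs from the outgroup's state, so for C1, C5 the derived state is '-', and for the remaining characters it is '+'.
C1: derived state '-' in Leptoella and Telodon only — synapomorphy for {Leptoella, Telodon}.
C2: derived state '+' in Leptoella only — an autapomorphy, so it tells us nothing about relationships among taxa.
C3: derived state '+' in Glyptellus only — an autapomorphy, so it tells us nothing about relationships among taxa.
C4 (derived state '+') is shared by all ingroup taxa — unites the whole ingroup.
C5 (derived state '-') is shared by Glyptellus, Leptoella, and Telodon — a synapomorphy uniting that clade.
Most parsimonious ingroup topology: (((Leptoella,Telodon),Glyptellus),Bryoinus).
Changes per character on this tree: C1: 1; C2: 1; C3: 1; C4: 1; C5: 1.
Total = 5.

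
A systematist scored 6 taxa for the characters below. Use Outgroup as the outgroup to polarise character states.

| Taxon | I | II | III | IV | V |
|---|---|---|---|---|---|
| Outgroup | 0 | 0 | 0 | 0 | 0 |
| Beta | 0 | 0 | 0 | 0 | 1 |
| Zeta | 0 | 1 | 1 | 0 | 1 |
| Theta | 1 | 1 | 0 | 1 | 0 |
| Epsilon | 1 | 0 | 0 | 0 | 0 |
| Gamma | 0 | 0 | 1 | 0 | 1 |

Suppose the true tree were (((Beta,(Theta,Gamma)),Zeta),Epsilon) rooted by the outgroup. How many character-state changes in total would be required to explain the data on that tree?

Map each character onto (((Beta,(Theta,Gamma)),Zeta),Epsilon) (rooted by Outgroup) and count the minimum state changes it requires (Fitch parsimony):
I: 2; II: 2; III: 2; IV: 1; V: 2.
Total tree length = 9.

9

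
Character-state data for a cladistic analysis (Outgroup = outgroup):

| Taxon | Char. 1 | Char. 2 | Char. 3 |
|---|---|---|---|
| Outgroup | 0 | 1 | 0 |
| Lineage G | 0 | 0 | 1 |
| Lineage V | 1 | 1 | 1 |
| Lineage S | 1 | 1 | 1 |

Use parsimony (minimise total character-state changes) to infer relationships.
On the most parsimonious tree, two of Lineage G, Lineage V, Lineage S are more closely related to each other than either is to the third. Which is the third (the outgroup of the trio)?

Character polarity is set by the outgroup: the derived state is whichever differs from the outgroup's state, so for Char. 2 the derived state is '0', and for the remaining characters it is '1'.
Only Lineage S and Lineage V show the derived state '1' for Char. 1, supporting them as a clade.
Char. 2: derived state '0' in Lineage G only — an autapomorphy, so it tells us nothing about relationships among taxa.
Char. 3 (derived state '1') is shared by all ingroup taxa — unites the whole ingroup.
Most parsimonious ingroup topology: (Lineage G,(Lineage V,Lineage S)).
Lineage S and Lineage V share a more recent common ancestor with each other than either does with Lineage G, so Lineage G is the least closely related of the three.

Lineage G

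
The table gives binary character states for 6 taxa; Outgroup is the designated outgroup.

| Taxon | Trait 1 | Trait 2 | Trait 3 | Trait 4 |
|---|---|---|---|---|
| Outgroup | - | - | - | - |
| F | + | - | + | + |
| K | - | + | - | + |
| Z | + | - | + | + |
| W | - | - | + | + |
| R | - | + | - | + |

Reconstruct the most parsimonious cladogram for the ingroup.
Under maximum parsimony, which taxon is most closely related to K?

The outgroup has state '-' for every character, so '+' is the derived state throughout.
Trait 1: derived state '+' in F and Z only — synapomorphy for {F, Z}.
Trait 2 (derived state '+') is shared by K and R — a synapomorphy uniting that clade.
Only F, W, and Z show the derived state '+' for Trait 3, supporting them as a clade.
All ingroup taxa share the derived state '+' for Trait 4; it defines the ingroup but does not resolve relationships within it.
Most parsimonious ingroup topology: (((F,Z),W),(K,R)).
K and R form a cherry on this tree, so they are sister taxa.

R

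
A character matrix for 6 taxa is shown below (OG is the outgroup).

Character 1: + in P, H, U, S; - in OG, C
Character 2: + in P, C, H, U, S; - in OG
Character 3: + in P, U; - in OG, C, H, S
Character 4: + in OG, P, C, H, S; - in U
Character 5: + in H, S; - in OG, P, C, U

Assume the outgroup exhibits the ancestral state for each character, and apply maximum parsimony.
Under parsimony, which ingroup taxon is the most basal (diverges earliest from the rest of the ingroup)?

C

Character polarity is set by the outgroup: the derived state is whichever differs from the outgroup's state, so for Character 4 the derived state is '-', and for the remaining characters it is '+'.
Character 1: derived state '+' in H, P, S, and U only — synapomorphy for {H, P, S, U}.
All ingroup taxa share the derived state '+' for Character 2; it defines the ingroup but does not resolve relationships within it.
Only P and U show the derived state '+' for Character 3, supporting them as a clade.
Character 4: derived state '-' in U only — an autapomorphy, so it tells us nothing about relationships among taxa.
Character 5: derived state '+' in H and S only — synapomorphy for {H, S}.
Most parsimonious ingroup topology: (((P,U),(H,S)),C).
C is sister to the clade containing all other ingroup taxa, so it is the earliest-diverging (most basal) ingroup lineage.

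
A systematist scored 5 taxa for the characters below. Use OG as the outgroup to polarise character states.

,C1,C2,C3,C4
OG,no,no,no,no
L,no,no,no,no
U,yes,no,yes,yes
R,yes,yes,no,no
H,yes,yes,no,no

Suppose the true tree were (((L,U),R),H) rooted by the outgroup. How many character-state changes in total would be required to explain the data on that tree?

6

Map each character onto (((L,U),R),H) (rooted by OG) and count the minimum state changes it requires (Fitch parsimony):
C1: 2; C2: 2; C3: 1; C4: 1.
Total tree length = 6.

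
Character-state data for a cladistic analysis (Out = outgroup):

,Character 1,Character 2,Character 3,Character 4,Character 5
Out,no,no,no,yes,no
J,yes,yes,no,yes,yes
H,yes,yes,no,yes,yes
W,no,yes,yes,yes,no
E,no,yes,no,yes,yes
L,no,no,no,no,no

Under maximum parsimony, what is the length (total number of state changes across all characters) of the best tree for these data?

Character polarity is set by the outgroup: the derived state is whichever differs from the outgroup's state, so for Character 4 the derived state is 'no', and for the remaining characters it is 'yes'.
Character 1 (derived state 'yes') is shared by H and J — a synapomorphy uniting that clade.
Only E, H, J, and W show the derived state 'yes' for Character 2, supporting them as a clade.
Character 3 (derived state 'yes') is unique to W (autapomorphy; uninformative for grouping).
Character 4 (derived state 'no') is unique to L (autapomorphy; uninformative for grouping).
Only E, H, and J show the derived state 'yes' for Character 5, supporting them as a clade.
Most parsimonious ingroup topology: ((((J,H),E),W),L).
Changes per character on this tree: Character 1: 1; Character 2: 1; Character 3: 1; Character 4: 1; Character 5: 1.
Total = 5.

5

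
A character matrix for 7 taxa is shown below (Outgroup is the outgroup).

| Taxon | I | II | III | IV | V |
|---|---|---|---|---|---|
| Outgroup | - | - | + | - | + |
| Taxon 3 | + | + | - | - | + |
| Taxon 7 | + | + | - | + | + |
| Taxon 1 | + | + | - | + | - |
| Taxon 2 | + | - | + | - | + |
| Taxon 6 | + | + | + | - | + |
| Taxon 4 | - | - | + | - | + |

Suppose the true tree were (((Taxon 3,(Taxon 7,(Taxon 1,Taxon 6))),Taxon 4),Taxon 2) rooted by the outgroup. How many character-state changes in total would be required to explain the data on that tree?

Map each character onto (((Taxon 3,(Taxon 7,(Taxon 1,Taxon 6))),Taxon 4),Taxon 2) (rooted by Outgroup) and count the minimum state changes it requires (Fitch parsimony):
I: 2; II: 1; III: 2; IV: 2; V: 1.
Total tree length = 8.

8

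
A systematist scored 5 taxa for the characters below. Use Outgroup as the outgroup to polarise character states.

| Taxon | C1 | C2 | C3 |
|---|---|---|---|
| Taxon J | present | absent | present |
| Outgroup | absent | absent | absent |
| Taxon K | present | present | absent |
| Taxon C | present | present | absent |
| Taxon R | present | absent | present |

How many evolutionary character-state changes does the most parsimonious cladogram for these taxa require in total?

The outgroup has state 'absent' for every character, so 'present' is the derived state throughout.
All ingroup taxa share the derived state 'present' for C1; it defines the ingroup but does not resolve relationships within it.
C2 (derived state 'present') is shared by Taxon C and Taxon K — a synapomorphy uniting that clade.
C3 (derived state 'present') is shared by Taxon J and Taxon R — a synapomorphy uniting that clade.
Most parsimonious ingroup topology: ((Taxon J,Taxon R),(Taxon K,Taxon C)).
Changes per character on this tree: C1: 1; C2: 1; C3: 1.
Total = 3.

3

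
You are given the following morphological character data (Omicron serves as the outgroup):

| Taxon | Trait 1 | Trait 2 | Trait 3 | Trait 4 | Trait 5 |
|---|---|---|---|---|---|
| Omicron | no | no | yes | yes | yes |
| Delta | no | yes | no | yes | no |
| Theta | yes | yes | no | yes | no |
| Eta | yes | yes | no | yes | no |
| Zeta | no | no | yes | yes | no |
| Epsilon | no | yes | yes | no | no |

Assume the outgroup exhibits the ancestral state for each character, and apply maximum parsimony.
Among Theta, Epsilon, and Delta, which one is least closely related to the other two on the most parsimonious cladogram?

Character polarity is set by the outgroup: the derived state is whichever differs from the outgroup's state, so for Trait 3, Trait 4, Trait 5 the derived state is 'no', and for the remaining characters it is 'yes'.
Only Eta and Theta show the derived state 'yes' for Trait 1, supporting them as a clade.
Trait 2 (derived state 'yes') is shared by Delta, Epsilon, Eta, and Theta — a synapomorphy uniting that clade.
Trait 3 (derived state 'no') is shared by Delta, Eta, and Theta — a synapomorphy uniting that clade.
Trait 4: derived state 'no' in Epsilon only — an autapomorphy, so it tells us nothing about relationships among taxa.
All ingroup taxa share the derived state 'no' for Trait 5; it defines the ingroup but does not resolve relationships within it.
Most parsimonious ingroup topology: (((Delta,(Theta,Eta)),Epsilon),Zeta).
Theta and Delta share a more recent common ancestor with each other than either does with Epsilon, so Epsilon is the least closely related of the three.

Epsilon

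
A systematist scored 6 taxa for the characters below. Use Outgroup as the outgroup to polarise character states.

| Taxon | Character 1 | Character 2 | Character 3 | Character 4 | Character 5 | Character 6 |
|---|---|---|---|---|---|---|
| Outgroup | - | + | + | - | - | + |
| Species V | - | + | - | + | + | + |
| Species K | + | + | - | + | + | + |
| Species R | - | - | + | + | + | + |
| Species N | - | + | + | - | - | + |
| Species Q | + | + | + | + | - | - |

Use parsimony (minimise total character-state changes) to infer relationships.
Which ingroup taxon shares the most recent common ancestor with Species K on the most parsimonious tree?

Character polarity is set by the outgroup: the derived state is whichever differs from the outgroup's state, so for Character 2, Character 3, Character 6 the derived state is '-', and for the remaining characters it is '+'.
Character 1 (state '+') occurs in Species K and Species Q but conflicts with the nesting implied by the other characters — most parsimoniously interpreted as homoplasy.
Character 2 (derived state '-') is unique to Species R (autapomorphy; uninformative for grouping).
Character 3 (derived state '-') is shared by Species K and Species V — a synapomorphy uniting that clade.
Character 4: derived state '+' in Species K, Species Q, Species R, and Species V only — synapomorphy for {Species K, Species Q, Species R, Species V}.
Character 5: derived state '+' in Species K, Species R, and Species V only — synapomorphy for {Species K, Species R, Species V}.
Character 6 (derived state '-') is unique to Species Q (autapomorphy; uninformative for grouping).
Most parsimonious ingroup topology: ((((Species V,Species K),Species R),Species Q),Species N).
Species K and Species V form a cherry on this tree, so they are sister taxa.

Species V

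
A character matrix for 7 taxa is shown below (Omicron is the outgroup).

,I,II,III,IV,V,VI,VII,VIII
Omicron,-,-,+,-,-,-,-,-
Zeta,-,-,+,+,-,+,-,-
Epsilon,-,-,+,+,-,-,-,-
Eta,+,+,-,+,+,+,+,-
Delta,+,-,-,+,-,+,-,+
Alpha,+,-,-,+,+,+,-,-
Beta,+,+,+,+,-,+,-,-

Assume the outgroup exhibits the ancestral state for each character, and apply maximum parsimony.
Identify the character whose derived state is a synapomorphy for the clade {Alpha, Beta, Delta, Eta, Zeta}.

VI

Character polarity is set by the outgroup: the derived state is whichever differs from the outgroup's state, so for III the derived state is '-', and for the remaining characters it is '+'.
I (derived state '+') is shared by Alpha, Beta, Delta, and Eta — a synapomorphy uniting that clade.
II (state '+') occurs in Beta and Eta but conflicts with the nesting implied by the other characters — most parsimoniously interpreted as homoplasy.
III: derived state '-' in Alpha, Delta, and Eta only — synapomorphy for {Alpha, Delta, Eta}.
All ingroup taxa share the derived state '+' for IV; it defines the ingroup but does not resolve relationships within it.
V: derived state '+' in Alpha and Eta only — synapomorphy for {Alpha, Eta}.
VI: derived state '+' in Alpha, Beta, Delta, Eta, and Zeta only — synapomorphy for {Alpha, Beta, Delta, Eta, Zeta}.
VII (derived state '+') is unique to Eta (autapomorphy; uninformative for grouping).
VIII (derived state '+') is unique to Delta (autapomorphy; uninformative for grouping).
Most parsimonious ingroup topology: ((Zeta,(((Eta,Alpha),Delta),Beta)),Epsilon).
The clade {Alpha, Beta, Delta, Eta, Zeta} is supported by VI: its derived state '+' occurs in exactly those taxa and in no other taxon (including the outgroup).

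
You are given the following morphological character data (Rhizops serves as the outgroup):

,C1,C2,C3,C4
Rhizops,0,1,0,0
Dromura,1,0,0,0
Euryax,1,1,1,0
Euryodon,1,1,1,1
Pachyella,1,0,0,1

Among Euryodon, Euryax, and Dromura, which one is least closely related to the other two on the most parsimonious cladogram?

Character polarity is set by the outgroup: the derived state is whichever differs from the outgroup's state, so for C2 the derived state is '0', and for the remaining characters it is '1'.
All ingroup taxa share the derived state '1' for C1; it defines the ingroup but does not resolve relationships within it.
C2: derived state '0' in Dromura and Pachyella only — synapomorphy for {Dromura, Pachyella}.
Only Euryax and Euryodon show the derived state '1' for C3, supporting them as a clade.
C4 groups Euryodon and Pachyella, which is incompatible with the clades supported by the remaining characters; treating it as convergent (homoplasy) costs fewer steps than any alternative tree.
Most parsimonious ingroup topology: ((Dromura,Pachyella),(Euryax,Euryodon)).
Euryodon and Euryax share a more recent common ancestor with each other than either does with Dromura, so Dromura is the least closely related of the three.

Dromura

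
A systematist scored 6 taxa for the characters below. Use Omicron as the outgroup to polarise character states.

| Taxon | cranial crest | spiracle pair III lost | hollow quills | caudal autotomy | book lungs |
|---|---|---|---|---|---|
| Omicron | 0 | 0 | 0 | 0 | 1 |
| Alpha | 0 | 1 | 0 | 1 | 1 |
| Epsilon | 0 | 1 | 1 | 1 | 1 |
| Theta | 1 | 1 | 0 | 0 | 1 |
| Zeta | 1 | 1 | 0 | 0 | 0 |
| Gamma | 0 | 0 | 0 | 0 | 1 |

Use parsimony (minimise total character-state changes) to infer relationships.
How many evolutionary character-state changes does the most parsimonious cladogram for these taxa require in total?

Character polarity is set by the outgroup: the derived state is whichever differs from the outgroup's state, so for book lungs the derived state is '0', and for the remaining characters it is '1'.
cranial crest: derived state '1' in Theta and Zeta only — synapomorphy for {Theta, Zeta}.
spiracle pair III lost (derived state '1') is shared by Alpha, Epsilon, Theta, and Zeta — a synapomorphy uniting that clade.
hollow quills: derived state '1' in Epsilon only — an autapomorphy, so it tells us nothing about relationships among taxa.
Only Alpha and Epsilon show the derived state '1' for caudal autotomy, supporting them as a clade.
book lungs: derived state '0' in Zeta only — an autapomorphy, so it tells us nothing about relationships among taxa.
Most parsimonious ingroup topology: (((Alpha,Epsilon),(Theta,Zeta)),Gamma).
Changes per character on this tree: cranial crest: 1; spiracle pair III lost: 1; hollow quills: 1; caudal autotomy: 1; book lungs: 1.
Total = 5.

5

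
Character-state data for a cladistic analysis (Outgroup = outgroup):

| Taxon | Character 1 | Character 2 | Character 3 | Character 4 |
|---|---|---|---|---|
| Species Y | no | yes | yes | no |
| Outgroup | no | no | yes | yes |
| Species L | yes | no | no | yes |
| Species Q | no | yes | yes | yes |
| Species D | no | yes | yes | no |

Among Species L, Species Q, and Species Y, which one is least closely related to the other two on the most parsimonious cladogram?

Character polarity is set by the outgroup: the derived state is whichever differs from the outgroup's state, so for Character 3, Character 4 the derived state is 'no', and for the remaining characters it is 'yes'.
Character 1: derived state 'yes' in Species L only — an autapomorphy, so it tells us nothing about relationships among taxa.
Character 2: derived state 'yes' in Species D, Species Q, and Species Y only — synapomorphy for {Species D, Species Q, Species Y}.
Character 3: derived state 'no' in Species L only — an autapomorphy, so it tells us nothing about relationships among taxa.
Character 4: derived state 'no' in Species D and Species Y only — synapomorphy for {Species D, Species Y}.
Most parsimonious ingroup topology: (Species L,(Species Q,(Species Y,Species D))).
Species Y and Species Q share a more recent common ancestor with each other than either does with Species L, so Species L is the least closely related of the three.

Species L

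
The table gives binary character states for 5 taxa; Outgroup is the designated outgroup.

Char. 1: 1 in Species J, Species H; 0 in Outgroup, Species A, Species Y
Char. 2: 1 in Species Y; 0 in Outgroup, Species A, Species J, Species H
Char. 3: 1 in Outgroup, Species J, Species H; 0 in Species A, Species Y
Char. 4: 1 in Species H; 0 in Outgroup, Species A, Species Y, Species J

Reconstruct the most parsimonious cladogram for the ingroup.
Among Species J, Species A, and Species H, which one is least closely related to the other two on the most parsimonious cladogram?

Species A

Character polarity is set by the outgroup: the derived state is whichever differs from the outgroup's state, so for Char. 3 the derived state is '0', and for the remaining characters it is '1'.
Only Species H and Species J show the derived state '1' for Char. 1, supporting them as a clade.
Char. 2: derived state '1' in Species Y only — an autapomorphy, so it tells us nothing about relationships among taxa.
Only Species A and Species Y show the derived state '0' for Char. 3, supporting them as a clade.
Char. 4 (derived state '1') is unique to Species H (autapomorphy; uninformative for grouping).
Most parsimonious ingroup topology: ((Species A,Species Y),(Species J,Species H)).
Species J and Species H share a more recent common ancestor with each other than either does with Species A, so Species A is the least closely related of the three.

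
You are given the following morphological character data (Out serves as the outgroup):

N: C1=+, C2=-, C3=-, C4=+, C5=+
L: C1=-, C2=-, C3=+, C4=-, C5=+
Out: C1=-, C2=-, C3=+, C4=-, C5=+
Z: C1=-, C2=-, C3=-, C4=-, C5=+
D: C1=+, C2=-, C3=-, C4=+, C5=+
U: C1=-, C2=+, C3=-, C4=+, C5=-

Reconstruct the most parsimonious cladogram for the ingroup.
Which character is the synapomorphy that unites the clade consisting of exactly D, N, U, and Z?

Character polarity is set by the outgroup: the derived state is whichever differs from the outgroup's state, so for C3, C5 the derived state is '-', and for the remaining characters it is '+'.
C1: derived state '+' in D and N only — synapomorphy for {D, N}.
C2: derived state '+' in U only — an autapomorphy, so it tells us nothing about relationships among taxa.
Only D, N, U, and Z show the derived state '-' for C3, supporting them as a clade.
C4 (derived state '+') is shared by D, N, and U — a synapomorphy uniting that clade.
C5 (derived state '-') is unique to U (autapomorphy; uninformative for grouping).
Most parsimonious ingroup topology: (L,((U,(N,D)),Z)).
The clade {D, N, U, Z} is supported by C3: its derived state '-' occurs in exactly those taxa and in no other taxon (including the outgroup).

C3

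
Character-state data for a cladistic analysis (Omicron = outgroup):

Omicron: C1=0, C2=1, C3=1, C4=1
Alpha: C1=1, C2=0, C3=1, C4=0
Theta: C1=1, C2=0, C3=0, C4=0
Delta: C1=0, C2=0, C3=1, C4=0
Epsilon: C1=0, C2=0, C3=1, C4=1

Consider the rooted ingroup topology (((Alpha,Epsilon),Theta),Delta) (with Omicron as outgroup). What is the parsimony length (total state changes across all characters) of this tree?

Map each character onto (((Alpha,Epsilon),Theta),Delta) (rooted by Omicron) and count the minimum state changes it requires (Fitch parsimony):
C1: 2; C2: 1; C3: 1; C4: 2.
Total tree length = 6.

6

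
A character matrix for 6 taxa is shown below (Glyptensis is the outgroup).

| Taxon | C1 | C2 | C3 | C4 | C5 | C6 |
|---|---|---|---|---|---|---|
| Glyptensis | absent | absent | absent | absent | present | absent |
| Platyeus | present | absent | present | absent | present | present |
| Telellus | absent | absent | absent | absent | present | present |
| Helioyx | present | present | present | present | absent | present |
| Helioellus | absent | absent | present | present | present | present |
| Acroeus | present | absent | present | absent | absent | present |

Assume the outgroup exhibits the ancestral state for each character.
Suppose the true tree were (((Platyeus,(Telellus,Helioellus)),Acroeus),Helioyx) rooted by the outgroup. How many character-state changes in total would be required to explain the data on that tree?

Map each character onto (((Platyeus,(Telellus,Helioellus)),Acroeus),Helioyx) (rooted by Glyptensis) and count the minimum state changes it requires (Fitch parsimony):
C1: 2; C2: 1; C3: 2; C4: 2; C5: 2; C6: 1.
Total tree length = 10.

10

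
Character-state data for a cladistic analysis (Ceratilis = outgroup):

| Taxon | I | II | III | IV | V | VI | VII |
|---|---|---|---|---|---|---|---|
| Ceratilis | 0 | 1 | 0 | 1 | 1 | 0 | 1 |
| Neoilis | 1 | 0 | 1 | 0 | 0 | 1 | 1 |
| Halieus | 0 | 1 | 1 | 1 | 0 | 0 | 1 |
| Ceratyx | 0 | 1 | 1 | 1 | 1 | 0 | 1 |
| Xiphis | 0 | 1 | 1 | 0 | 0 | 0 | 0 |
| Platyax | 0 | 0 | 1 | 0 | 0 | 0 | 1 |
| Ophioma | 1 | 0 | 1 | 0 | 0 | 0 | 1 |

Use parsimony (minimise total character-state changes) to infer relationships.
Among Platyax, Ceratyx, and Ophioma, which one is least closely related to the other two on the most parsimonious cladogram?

Ceratyx

Character polarity is set by the outgroup: the derived state is whichever differs from the outgroup's state, so for II, IV, V, VII the derived state is '0', and for the remaining characters it is '1'.
I: derived state '1' in Neoilis and Ophioma only — synapomorphy for {Neoilis, Ophioma}.
II (derived state '0') is shared by Neoilis, Ophioma, and Platyax — a synapomorphy uniting that clade.
III (derived state '1') is shared by all ingroup taxa — unites the whole ingroup.
IV (derived state '0') is shared by Neoilis, Ophioma, Platyax, and Xiphis — a synapomorphy uniting that clade.
Only Halieus, Neoilis, Ophioma, Platyax, and Xiphis show the derived state '0' for V, supporting them as a clade.
VI (derived state '1') is unique to Neoilis (autapomorphy; uninformative for grouping).
VII: derived state '0' in Xiphis only — an autapomorphy, so it tells us nothing about relationships among taxa.
Most parsimonious ingroup topology: (((((Neoilis,Ophioma),Platyax),Xiphis),Halieus),Ceratyx).
Platyax and Ophioma share a more recent common ancestor with each other than either does with Ceratyx, so Ceratyx is the least closely related of the three.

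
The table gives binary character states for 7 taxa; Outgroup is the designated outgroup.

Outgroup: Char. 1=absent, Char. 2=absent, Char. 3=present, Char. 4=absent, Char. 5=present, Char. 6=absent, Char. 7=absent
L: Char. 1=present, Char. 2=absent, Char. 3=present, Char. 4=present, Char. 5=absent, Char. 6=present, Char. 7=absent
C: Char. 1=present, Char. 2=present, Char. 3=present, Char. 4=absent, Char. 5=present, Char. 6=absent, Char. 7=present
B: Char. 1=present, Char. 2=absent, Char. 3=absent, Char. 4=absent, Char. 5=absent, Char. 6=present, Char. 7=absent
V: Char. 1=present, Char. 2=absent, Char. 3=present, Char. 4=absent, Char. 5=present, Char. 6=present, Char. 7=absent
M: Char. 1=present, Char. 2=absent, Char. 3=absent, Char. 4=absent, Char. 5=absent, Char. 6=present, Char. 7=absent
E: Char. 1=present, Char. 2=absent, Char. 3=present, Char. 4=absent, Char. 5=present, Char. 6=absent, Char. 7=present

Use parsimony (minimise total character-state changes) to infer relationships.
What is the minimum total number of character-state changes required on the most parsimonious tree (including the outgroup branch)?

Character polarity is set by the outgroup: the derived state is whichever differs from the outgroup's state, so for Char. 3, Char. 5 the derived state is 'absent', and for the remaining characters it is 'present'.
All ingroup taxa share the derived state 'present' for Char. 1; it defines the ingroup but does not resolve relationships within it.
Char. 2 (derived state 'present') is unique to C (autapomorphy; uninformative for grouping).
Char. 3: derived state 'absent' in B and M only — synapomorphy for {B, M}.
Char. 4 (derived state 'present') is unique to L (autapomorphy; uninformative for grouping).
Only B, L, and M show the derived state 'absent' for Char. 5, supporting them as a clade.
Only B, L, M, and V show the derived state 'present' for Char. 6, supporting them as a clade.
Char. 7: derived state 'present' in C and E only — synapomorphy for {C, E}.
Most parsimonious ingroup topology: (((L,(B,M)),V),(C,E)).
Changes per character on this tree: Char. 1: 1; Char. 2: 1; Char. 3: 1; Char. 4: 1; Char. 5: 1; Char. 6: 1; Char. 7: 1.
Total = 7.

7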